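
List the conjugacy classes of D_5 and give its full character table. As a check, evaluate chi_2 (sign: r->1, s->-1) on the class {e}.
Conjugacy classes: {e} of size 1, {r^1, r^4} of size 2, {r^2, r^3} of size 2, {s, sr, ..., sr^4} of size 5.
Character table:
  irrep \ class              {e} (size 1)  {r^1, r^4} (size 2)  {r^2, r^3} (size 2)  {s, sr, ..., sr^4} (size 5)
  chi_1 (triv)               1             1                    1                    1                          
  chi_2 (sign: r->1, s->-1)  1             1                    1                    -1                         
  chi_3 (2d, j=1)            2             -1/2 + sqrt(5)/2     -sqrt(5)/2 - 1/2     0                          
  chi_4 (2d, j=2)            2             -sqrt(5)/2 - 1/2     -1/2 + sqrt(5)/2     0                          

Spot check: chi_2 (sign: r->1, s->-1) on {e} = 1.

Justification: D_5 has order 2*5 = 10 with 4 conjugacy classes, hence 4 irreducibles. Sum of squared dims 1 + 1 + 4 + 4 = 10 = |G|. Linear characters come from the abelianisation; the 2-dimensional irreps have character r^k -> 2*cos(2*pi*j*k/5), reflections -> 0.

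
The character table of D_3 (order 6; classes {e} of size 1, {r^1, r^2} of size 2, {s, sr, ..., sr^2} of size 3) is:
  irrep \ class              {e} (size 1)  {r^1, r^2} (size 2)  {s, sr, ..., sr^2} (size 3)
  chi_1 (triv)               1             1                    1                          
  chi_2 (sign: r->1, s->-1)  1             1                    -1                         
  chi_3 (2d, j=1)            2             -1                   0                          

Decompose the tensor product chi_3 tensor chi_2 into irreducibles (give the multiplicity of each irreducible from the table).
chi_3 tensor chi_2 = chi_3 (all other irreducibles have multiplicity 0).

Justification: The character of a tensor product is the pointwise product (chi_3 * chi_2)(C) = chi_3(C) * chi_2(C):
  {e}: (2)*(1), {r^1, r^2}: (-1)*(1), {s, sr, ..., sr^2}: (0)*(-1)
so (chi_3 * chi_2) takes values
  {e} -> 2, {r^1, r^2} -> -1, {s, sr, ..., sr^2} -> 0.
Now take the inner product of this character with each irreducible chi from the table, <chi_3*chi_2, chi> = (1/6) sum_C |C| (chi_3*chi_2)(C) conj(chi(C)):
  <chi_3*chi_2, chi_1> = (1/6)[1*(2)*conj(1) + 2*(-1)*conj(1) + 3*(0)*conj(1)]
      = (1/6)[(2) + (-2) + (0)] = 0/6 = 0
  <chi_3*chi_2, chi_2> = (1/6)[1*(2)*conj(1) + 2*(-1)*conj(1) + 3*(0)*conj(-1)]
      = (1/6)[(2) + (-2) + (0)] = 0/6 = 0
  <chi_3*chi_2, chi_3> = (1/6)[1*(2)*conj(2) + 2*(-1)*conj(-1) + 3*(0)*conj(0)]
      = (1/6)[(4) + (2) + (0)] = 6/6 = 1
Hence the multiplicities are chi_3: 1. Dimension check: dim(chi_3)*dim(chi_2) = 2*1 = 2 and sum (mult * dim) = 1*2 = 2.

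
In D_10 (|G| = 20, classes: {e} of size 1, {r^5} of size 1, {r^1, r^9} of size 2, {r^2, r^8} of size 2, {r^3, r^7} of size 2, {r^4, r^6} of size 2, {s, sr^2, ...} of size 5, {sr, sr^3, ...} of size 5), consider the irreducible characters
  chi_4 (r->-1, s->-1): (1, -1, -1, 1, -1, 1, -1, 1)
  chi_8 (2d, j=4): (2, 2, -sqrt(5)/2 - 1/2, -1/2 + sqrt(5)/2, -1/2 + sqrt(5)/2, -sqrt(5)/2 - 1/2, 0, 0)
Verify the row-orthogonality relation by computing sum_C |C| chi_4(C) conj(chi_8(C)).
Sum = 0; so <chi_4, chi_8> = 0 (distinct irreducibles are orthogonal).

Why: Compute term by term over conjugacy classes (|C| * chi_4(C) * conj(chi_8(C))):
  1*(1)*conj(2) + 1*(-1)*conj(2) + 2*(-1)*conj(-sqrt(5)/2 - 1/2) + 2*(1)*conj(-1/2 + sqrt(5)/2) + 2*(-1)*conj(-1/2 + sqrt(5)/2) + 2*(1)*conj(-sqrt(5)/2 - 1/2) + 5*(-1)*conj(0) + 5*(1)*conj(0)
  = (2) + (-2) + (1 + sqrt(5)) + (-1 + sqrt(5)) + (1 - sqrt(5)) + (-sqrt(5) - 1) + (0) + (0)
  = 0.
Dividing by |G| = 20 gives 0/20 = 0, matching the row-orthogonality relation <chi_4, chi_8> = [chi_4 = chi_8].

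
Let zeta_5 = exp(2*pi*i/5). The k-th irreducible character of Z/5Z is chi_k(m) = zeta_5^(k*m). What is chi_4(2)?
chi_4(2) = zeta_5^8 = exp(-4*I*pi/5)

Derivation: chi_4(2) = zeta_5^(4*2) = zeta_5^8. Since zeta_5^5 = 1, this equals zeta_5^3 = exp(2*pi*i*3/5) = exp(-4*I*pi/5).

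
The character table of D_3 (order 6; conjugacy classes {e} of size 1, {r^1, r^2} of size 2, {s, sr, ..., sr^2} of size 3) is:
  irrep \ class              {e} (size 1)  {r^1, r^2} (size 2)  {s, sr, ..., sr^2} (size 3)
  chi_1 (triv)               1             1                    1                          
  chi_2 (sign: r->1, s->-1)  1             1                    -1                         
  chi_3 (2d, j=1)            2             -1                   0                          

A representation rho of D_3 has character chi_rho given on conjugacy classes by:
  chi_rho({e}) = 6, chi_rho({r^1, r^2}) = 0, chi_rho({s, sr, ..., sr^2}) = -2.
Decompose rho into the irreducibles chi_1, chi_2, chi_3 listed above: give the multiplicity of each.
Multiplicities: chi_1: 0, chi_2: 2, chi_3: 2.

Solution. Use <chi_rho, chi> = (1/|G|) sum_C |C| * chi_rho(C) * conj(chi(C)) with |G| = 6 for each irreducible chi in the table:
  <chi_rho, chi_1> = (1/6)[1*(6)*conj(1) + 2*(0)*conj(1) + 3*(-2)*conj(1)]
      = (1/6)[(6) + (0) + (-6)] = 0/6 = 0
  <chi_rho, chi_2> = (1/6)[1*(6)*conj(1) + 2*(0)*conj(1) + 3*(-2)*conj(-1)]
      = (1/6)[(6) + (0) + (6)] = 12/6 = 2
  <chi_rho, chi_3> = (1/6)[1*(6)*conj(2) + 2*(0)*conj(-1) + 3*(-2)*conj(0)]
      = (1/6)[(12) + (0) + (0)] = 12/6 = 2
Dimension check: dim(rho) = sum (mult * dim) = 0*1 + 2*1 + 2*2 = 6 = chi_rho(e) = 6.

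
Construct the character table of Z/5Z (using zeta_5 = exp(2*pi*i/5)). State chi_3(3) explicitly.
Character table of Z/5Z (irreps indexed chi_0,...,chi_4 with chi_k(m) = zeta_5^(k*m), zeta_5 = exp(2*pi*i/5)):
  irrep \ class  {0} (size 1)  {1} (size 1)    {2} (size 1)    {3} (size 1)    {4} (size 1)  
  chi_0          1             1               1               1               1             
  chi_1          1             exp(2*I*pi/5)   exp(4*I*pi/5)   exp(-4*I*pi/5)  exp(-2*I*pi/5)
  chi_2          1             exp(4*I*pi/5)   exp(-2*I*pi/5)  exp(2*I*pi/5)   exp(-4*I*pi/5)
  chi_3          1             exp(-4*I*pi/5)  exp(2*I*pi/5)   exp(-2*I*pi/5)  exp(4*I*pi/5) 
  chi_4          1             exp(-2*I*pi/5)  exp(-4*I*pi/5)  exp(4*I*pi/5)   exp(2*I*pi/5) 

Spot check: chi_3(3) = zeta_5^(3*3) = zeta_5^9 = exp(-2*I*pi/5).

Reasoning: Z/5Z is abelian, so all 5 irreducible complex representations are 1-dimensional. They are given by chi_k(m) = zeta_5^(k*m) for k = 0,...,4. Row orthogonality: sum_m chi_k(m) conj(chi_l(m)) = 5 * [k = l].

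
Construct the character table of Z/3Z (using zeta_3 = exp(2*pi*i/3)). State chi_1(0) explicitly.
Character table of Z/3Z (irreps indexed chi_0,...,chi_2 with chi_k(m) = zeta_3^(k*m), zeta_3 = exp(2*pi*i/3)):
  irrep \ class  {0} (size 1)  {1} (size 1)    {2} (size 1)  
  chi_0          1             1               1             
  chi_1          1             exp(2*I*pi/3)   exp(-2*I*pi/3)
  chi_2          1             exp(-2*I*pi/3)  exp(2*I*pi/3) 

Spot check: chi_1(0) = zeta_3^(1*0) = zeta_3^0 = 1.

Details: Z/3Z is abelian, so all 3 irreducible complex representations are 1-dimensional. They are given by chi_k(m) = zeta_3^(k*m) for k = 0,...,2. Row orthogonality: sum_m chi_k(m) conj(chi_l(m)) = 3 * [k = l].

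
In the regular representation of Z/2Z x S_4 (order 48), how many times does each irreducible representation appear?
Each irreducible V_i of dimension d_i appears with multiplicity d_i, i.e. rho_reg = (direct sum over all irreducibles V_i) d_i V_i. The irreducible dimensions for Z/2Z x S_4 are 1, 1, 1, 1, 2, 2, 3, 3, 3, 3: 4 irreducibles of dimension 1, each with multiplicity 1; 2 irreducibles of dimension 2, each with multiplicity 2; 4 irreducibles of dimension 3, each with multiplicity 3. Total dimension 4*1*1 + 2*2*2 + 4*3*3 = 48 = |G|.

Argument: General theorem: in the regular representation of a finite group G, each irreducible appears with multiplicity equal to its dimension. Check: dim(rho_reg) = sum d_i^2 = 1 + 1 + 1 + 1 + 4 + 4 + 9 + 9 + 9 + 9 = 48 = |G|.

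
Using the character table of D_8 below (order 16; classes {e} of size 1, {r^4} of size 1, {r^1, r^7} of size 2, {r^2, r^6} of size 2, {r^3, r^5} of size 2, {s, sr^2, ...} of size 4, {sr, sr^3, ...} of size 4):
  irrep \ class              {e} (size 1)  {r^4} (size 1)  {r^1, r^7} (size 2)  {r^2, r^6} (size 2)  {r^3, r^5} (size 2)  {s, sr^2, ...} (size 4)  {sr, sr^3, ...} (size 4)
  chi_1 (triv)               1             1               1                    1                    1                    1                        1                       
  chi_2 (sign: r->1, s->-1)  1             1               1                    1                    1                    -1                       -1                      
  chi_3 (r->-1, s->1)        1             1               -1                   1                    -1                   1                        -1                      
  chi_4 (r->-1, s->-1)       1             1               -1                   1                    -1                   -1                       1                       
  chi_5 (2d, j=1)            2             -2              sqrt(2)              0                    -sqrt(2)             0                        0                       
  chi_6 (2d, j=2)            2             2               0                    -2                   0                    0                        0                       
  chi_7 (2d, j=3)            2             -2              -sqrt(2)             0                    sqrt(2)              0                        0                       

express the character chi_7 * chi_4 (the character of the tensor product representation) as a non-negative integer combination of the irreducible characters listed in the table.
chi_7 tensor chi_4 = chi_5 (all other irreducibles have multiplicity 0).

Proof sketch: The character of a tensor product is the pointwise product (chi_7 * chi_4)(C) = chi_7(C) * chi_4(C):
  {e}: (2)*(1), {r^4}: (-2)*(1), {r^1, r^7}: (-sqrt(2))*(-1), {r^2, r^6}: (0)*(1), {r^3, r^5}: (sqrt(2))*(-1), {s, sr^2, ...}: (0)*(-1), {sr, sr^3, ...}: (0)*(1)
so (chi_7 * chi_4) takes values
  {e} -> 2, {r^4} -> -2, {r^1, r^7} -> sqrt(2), {r^2, r^6} -> 0, {r^3, r^5} -> -sqrt(2), {s, sr^2, ...} -> 0, {sr, sr^3, ...} -> 0.
Now take the inner product of this character with each irreducible chi from the table, <chi_7*chi_4, chi> = (1/16) sum_C |C| (chi_7*chi_4)(C) conj(chi(C)):
  <chi_7*chi_4, chi_1> = (1/16)[1*(2)*conj(1) + 1*(-2)*conj(1) + 2*(sqrt(2))*conj(1) + 2*(0)*conj(1) + 2*(-sqrt(2))*conj(1) + 4*(0)*conj(1) + 4*(0)*conj(1)]
      = (1/16)[(2) + (-2) + (2*sqrt(2)) + (0) + (-2*sqrt(2)) + (0) + (0)] = 0/16 = 0
  <chi_7*chi_4, chi_2> = (1/16)[1*(2)*conj(1) + 1*(-2)*conj(1) + 2*(sqrt(2))*conj(1) + 2*(0)*conj(1) + 2*(-sqrt(2))*conj(1) + 4*(0)*conj(-1) + 4*(0)*conj(-1)]
      = (1/16)[(2) + (-2) + (2*sqrt(2)) + (0) + (-2*sqrt(2)) + (0) + (0)] = 0/16 = 0
  <chi_7*chi_4, chi_3> = (1/16)[1*(2)*conj(1) + 1*(-2)*conj(1) + 2*(sqrt(2))*conj(-1) + 2*(0)*conj(1) + 2*(-sqrt(2))*conj(-1) + 4*(0)*conj(1) + 4*(0)*conj(-1)]
      = (1/16)[(2) + (-2) + (-2*sqrt(2)) + (0) + (2*sqrt(2)) + (0) + (0)] = 0/16 = 0
  <chi_7*chi_4, chi_4> = (1/16)[1*(2)*conj(1) + 1*(-2)*conj(1) + 2*(sqrt(2))*conj(-1) + 2*(0)*conj(1) + 2*(-sqrt(2))*conj(-1) + 4*(0)*conj(-1) + 4*(0)*conj(1)]
      = (1/16)[(2) + (-2) + (-2*sqrt(2)) + (0) + (2*sqrt(2)) + (0) + (0)] = 0/16 = 0
  <chi_7*chi_4, chi_5> = (1/16)[1*(2)*conj(2) + 1*(-2)*conj(-2) + 2*(sqrt(2))*conj(sqrt(2)) + 2*(0)*conj(0) + 2*(-sqrt(2))*conj(-sqrt(2)) + 4*(0)*conj(0) + 4*(0)*conj(0)]
      = (1/16)[(4) + (4) + (4) + (0) + (4) + (0) + (0)] = 16/16 = 1
  <chi_7*chi_4, chi_6> = (1/16)[1*(2)*conj(2) + 1*(-2)*conj(2) + 2*(sqrt(2))*conj(0) + 2*(0)*conj(-2) + 2*(-sqrt(2))*conj(0) + 4*(0)*conj(0) + 4*(0)*conj(0)]
      = (1/16)[(4) + (-4) + (0) + (0) + (0) + (0) + (0)] = 0/16 = 0
  <chi_7*chi_4, chi_7> = (1/16)[1*(2)*conj(2) + 1*(-2)*conj(-2) + 2*(sqrt(2))*conj(-sqrt(2)) + 2*(0)*conj(0) + 2*(-sqrt(2))*conj(sqrt(2)) + 4*(0)*conj(0) + 4*(0)*conj(0)]
      = (1/16)[(4) + (4) + (-4) + (0) + (-4) + (0) + (0)] = 0/16 = 0
Hence the multiplicities are chi_5: 1. Dimension check: dim(chi_7)*dim(chi_4) = 2*1 = 2 and sum (mult * dim) = 1*2 = 2.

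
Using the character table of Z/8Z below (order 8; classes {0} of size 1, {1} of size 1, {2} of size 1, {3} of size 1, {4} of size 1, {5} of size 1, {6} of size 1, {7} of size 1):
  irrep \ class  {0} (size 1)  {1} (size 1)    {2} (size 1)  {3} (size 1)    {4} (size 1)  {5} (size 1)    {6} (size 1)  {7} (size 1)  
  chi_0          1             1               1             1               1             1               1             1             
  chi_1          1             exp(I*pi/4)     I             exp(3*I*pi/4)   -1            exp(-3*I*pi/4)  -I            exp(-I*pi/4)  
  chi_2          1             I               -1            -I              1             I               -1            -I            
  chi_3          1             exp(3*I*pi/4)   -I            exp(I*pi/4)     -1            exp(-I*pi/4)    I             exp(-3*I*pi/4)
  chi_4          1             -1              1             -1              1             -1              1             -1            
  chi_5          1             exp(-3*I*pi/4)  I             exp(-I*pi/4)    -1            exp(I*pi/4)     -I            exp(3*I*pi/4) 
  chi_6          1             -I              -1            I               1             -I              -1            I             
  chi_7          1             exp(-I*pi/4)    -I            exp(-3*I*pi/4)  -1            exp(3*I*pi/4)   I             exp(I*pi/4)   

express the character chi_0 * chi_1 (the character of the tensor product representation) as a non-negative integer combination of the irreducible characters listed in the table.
chi_0 tensor chi_1 = chi_1 (all other irreducibles have multiplicity 0).

Why: The character of a tensor product is the pointwise product (chi_0 * chi_1)(C) = chi_0(C) * chi_1(C):
  {0}: (1)*(1), {1}: (1)*(exp(I*pi/4)), {2}: (1)*(I), {3}: (1)*(exp(3*I*pi/4)), {4}: (1)*(-1), {5}: (1)*(exp(-3*I*pi/4)), {6}: (1)*(-I), {7}: (1)*(exp(-I*pi/4))
so (chi_0 * chi_1) takes values
  {0} -> 1, {1} -> exp(I*pi/4), {2} -> I, {3} -> exp(3*I*pi/4), {4} -> -1, {5} -> exp(-3*I*pi/4), {6} -> -I, {7} -> exp(-I*pi/4).
Now take the inner product of this character with each irreducible chi from the table, <chi_0*chi_1, chi> = (1/8) sum_C |C| (chi_0*chi_1)(C) conj(chi(C)):
  <chi_0*chi_1, chi_0> = (1/8)[1*(1)*conj(1) + 1*(exp(I*pi/4))*conj(1) + 1*(I)*conj(1) + 1*(exp(3*I*pi/4))*conj(1) + 1*(-1)*conj(1) + 1*(exp(-3*I*pi/4))*conj(1) + 1*(-I)*conj(1) + 1*(exp(-I*pi/4))*conj(1)]
      = (1/8)[(1) + (exp(I*pi/4)) + (I) + (exp(3*I*pi/4)) + (-1) + (exp(-3*I*pi/4)) + (-I) + (exp(-I*pi/4))] = 0/8 = 0
  <chi_0*chi_1, chi_1> = (1/8)[1*(1)*conj(1) + 1*(exp(I*pi/4))*conj(exp(I*pi/4)) + 1*(I)*conj(I) + 1*(exp(3*I*pi/4))*conj(exp(3*I*pi/4)) + 1*(-1)*conj(-1) + 1*(exp(-3*I*pi/4))*conj(exp(-3*I*pi/4)) + 1*(-I)*conj(-I) + 1*(exp(-I*pi/4))*conj(exp(-I*pi/4))]
      = (1/8)[(1) + (1) + (1) + (1) + (1) + (1) + (1) + (1)] = 8/8 = 1
  <chi_0*chi_1, chi_2> = (1/8)[1*(1)*conj(1) + 1*(exp(I*pi/4))*conj(I) + 1*(I)*conj(-1) + 1*(exp(3*I*pi/4))*conj(-I) + 1*(-1)*conj(1) + 1*(exp(-3*I*pi/4))*conj(I) + 1*(-I)*conj(-1) + 1*(exp(-I*pi/4))*conj(-I)]
      = (1/8)[(1) + (-exp(3*I*pi/4)) + (-I) + (exp(-3*I*pi/4)) + (-1) + (-exp(-I*pi/4)) + (I) + (exp(I*pi/4))] = 0/8 = 0
  <chi_0*chi_1, chi_3> = (1/8)[1*(1)*conj(1) + 1*(exp(I*pi/4))*conj(exp(3*I*pi/4)) + 1*(I)*conj(-I) + 1*(exp(3*I*pi/4))*conj(exp(I*pi/4)) + 1*(-1)*conj(-1) + 1*(exp(-3*I*pi/4))*conj(exp(-I*pi/4)) + 1*(-I)*conj(I) + 1*(exp(-I*pi/4))*conj(exp(-3*I*pi/4))]
      = (1/8)[(1) + (-I) + (-1) + (I) + (1) + (-I) + (-1) + (I)] = 0/8 = 0
  <chi_0*chi_1, chi_4> = (1/8)[1*(1)*conj(1) + 1*(exp(I*pi/4))*conj(-1) + 1*(I)*conj(1) + 1*(exp(3*I*pi/4))*conj(-1) + 1*(-1)*conj(1) + 1*(exp(-3*I*pi/4))*conj(-1) + 1*(-I)*conj(1) + 1*(exp(-I*pi/4))*conj(-1)]
      = (1/8)[(1) + (-exp(I*pi/4)) + (I) + (-exp(3*I*pi/4)) + (-1) + (-exp(-3*I*pi/4)) + (-I) + (-exp(-I*pi/4))] = 0/8 = 0
  <chi_0*chi_1, chi_5> = (1/8)[1*(1)*conj(1) + 1*(exp(I*pi/4))*conj(exp(-3*I*pi/4)) + 1*(I)*conj(I) + 1*(exp(3*I*pi/4))*conj(exp(-I*pi/4)) + 1*(-1)*conj(-1) + 1*(exp(-3*I*pi/4))*conj(exp(I*pi/4)) + 1*(-I)*conj(-I) + 1*(exp(-I*pi/4))*conj(exp(3*I*pi/4))]
      = (1/8)[(1) + (-1) + (1) + (-1) + (1) + (-1) + (1) + (-1)] = 0/8 = 0
  <chi_0*chi_1, chi_6> = (1/8)[1*(1)*conj(1) + 1*(exp(I*pi/4))*conj(-I) + 1*(I)*conj(-1) + 1*(exp(3*I*pi/4))*conj(I) + 1*(-1)*conj(1) + 1*(exp(-3*I*pi/4))*conj(-I) + 1*(-I)*conj(-1) + 1*(exp(-I*pi/4))*conj(I)]
      = (1/8)[(1) + (exp(3*I*pi/4)) + (-I) + (-exp(-3*I*pi/4)) + (-1) + (exp(-I*pi/4)) + (I) + (-exp(I*pi/4))] = 0/8 = 0
  <chi_0*chi_1, chi_7> = (1/8)[1*(1)*conj(1) + 1*(exp(I*pi/4))*conj(exp(-I*pi/4)) + 1*(I)*conj(-I) + 1*(exp(3*I*pi/4))*conj(exp(-3*I*pi/4)) + 1*(-1)*conj(-1) + 1*(exp(-3*I*pi/4))*conj(exp(3*I*pi/4)) + 1*(-I)*conj(I) + 1*(exp(-I*pi/4))*conj(exp(I*pi/4))]
      = (1/8)[(1) + (I) + (-1) + (-I) + (1) + (I) + (-1) + (-I)] = 0/8 = 0
(Exp terms are combined using exp(i*s)*conj(exp(i*t)) = exp(i*(s-t)), and sums of them are collapsed using the identity that for every m > 1 the m distinct m-th roots of unity sum to 0, e.g. 1 + exp(2*I*pi/3) + exp(-2*I*pi/3) = 0.)
Hence the multiplicities are chi_1: 1. Dimension check: dim(chi_0)*dim(chi_1) = 1*1 = 1 and sum (mult * dim) = 1*1 = 1.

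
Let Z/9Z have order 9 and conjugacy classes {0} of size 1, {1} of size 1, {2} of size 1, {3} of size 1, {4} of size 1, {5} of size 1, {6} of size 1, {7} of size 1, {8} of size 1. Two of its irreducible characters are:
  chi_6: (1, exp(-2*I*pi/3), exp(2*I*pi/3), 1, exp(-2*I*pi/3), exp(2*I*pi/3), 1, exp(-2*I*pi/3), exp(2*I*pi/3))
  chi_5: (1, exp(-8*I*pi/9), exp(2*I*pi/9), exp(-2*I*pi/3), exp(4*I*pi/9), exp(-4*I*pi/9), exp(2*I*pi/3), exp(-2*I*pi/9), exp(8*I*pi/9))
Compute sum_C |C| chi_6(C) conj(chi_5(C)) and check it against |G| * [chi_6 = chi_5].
Sum = 0; so <chi_6, chi_5> = 0 (distinct irreducibles are orthogonal).

Proof sketch: Compute term by term over conjugacy classes (|C| * chi_6(C) * conj(chi_5(C))):
  1*(1)*conj(1) + 1*(exp(-2*I*pi/3))*conj(exp(-8*I*pi/9)) + 1*(exp(2*I*pi/3))*conj(exp(2*I*pi/9)) + 1*(1)*conj(exp(-2*I*pi/3)) + 1*(exp(-2*I*pi/3))*conj(exp(4*I*pi/9)) + 1*(exp(2*I*pi/3))*conj(exp(-4*I*pi/9)) + 1*(1)*conj(exp(2*I*pi/3)) + 1*(exp(-2*I*pi/3))*conj(exp(-2*I*pi/9)) + 1*(exp(2*I*pi/3))*conj(exp(8*I*pi/9))
  = (1) + (exp(2*I*pi/9)) + (exp(4*I*pi/9)) + (exp(2*I*pi/3)) + (exp(8*I*pi/9)) + (exp(-8*I*pi/9)) + (exp(-2*I*pi/3)) + (exp(-4*I*pi/9)) + (exp(-2*I*pi/9))
  = 0.
(Exp terms are combined using exp(i*s)*conj(exp(i*t)) = exp(i*(s-t)), and sums of them are collapsed using the identity that for every m > 1 the m distinct m-th roots of unity sum to 0, e.g. 1 + exp(2*I*pi/3) + exp(-2*I*pi/3) = 0.)
Dividing by |G| = 9 gives 0/9 = 0, matching the row-orthogonality relation <chi_6, chi_5> = [chi_6 = chi_5].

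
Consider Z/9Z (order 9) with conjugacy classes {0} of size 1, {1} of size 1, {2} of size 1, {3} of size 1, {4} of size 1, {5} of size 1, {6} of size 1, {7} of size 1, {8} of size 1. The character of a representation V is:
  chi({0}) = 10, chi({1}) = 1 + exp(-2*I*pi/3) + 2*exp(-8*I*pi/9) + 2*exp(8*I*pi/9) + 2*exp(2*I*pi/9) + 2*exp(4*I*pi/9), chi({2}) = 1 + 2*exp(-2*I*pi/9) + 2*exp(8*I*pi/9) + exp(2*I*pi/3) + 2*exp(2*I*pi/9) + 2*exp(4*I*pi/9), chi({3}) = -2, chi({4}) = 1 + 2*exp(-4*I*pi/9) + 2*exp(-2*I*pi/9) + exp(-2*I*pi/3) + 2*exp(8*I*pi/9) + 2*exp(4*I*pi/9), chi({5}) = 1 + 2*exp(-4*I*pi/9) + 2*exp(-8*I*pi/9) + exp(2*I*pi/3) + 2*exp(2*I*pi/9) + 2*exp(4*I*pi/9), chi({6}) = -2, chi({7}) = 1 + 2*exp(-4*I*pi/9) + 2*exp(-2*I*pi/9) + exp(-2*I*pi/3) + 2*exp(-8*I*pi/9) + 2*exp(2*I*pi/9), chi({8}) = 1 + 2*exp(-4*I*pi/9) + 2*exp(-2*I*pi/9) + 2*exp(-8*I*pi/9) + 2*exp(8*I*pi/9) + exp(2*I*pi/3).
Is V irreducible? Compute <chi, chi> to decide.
Not irreducible (reducible): <chi, chi> = 18 > 1.

Justification: <chi, chi> = (1/|G|) sum_C |C| * |chi(C)|^2 = (1/9)[1*|10|^2 + 1*|1 + exp(-2*I*pi/3) + 2*exp(-8*I*pi/9) + 2*exp(8*I*pi/9) + 2*exp(2*I*pi/9) + 2*exp(4*I*pi/9)|^2 + 1*|1 + 2*exp(-2*I*pi/9) + 2*exp(8*I*pi/9) + exp(2*I*pi/3) + 2*exp(2*I*pi/9) + 2*exp(4*I*pi/9)|^2 + 1*|-2|^2 + 1*|1 + 2*exp(-4*I*pi/9) + 2*exp(-2*I*pi/9) + exp(-2*I*pi/3) + 2*exp(8*I*pi/9) + 2*exp(4*I*pi/9)|^2 + 1*|1 + 2*exp(-4*I*pi/9) + 2*exp(-8*I*pi/9) + exp(2*I*pi/3) + 2*exp(2*I*pi/9) + 2*exp(4*I*pi/9)|^2 + 1*|-2|^2 + 1*|1 + 2*exp(-4*I*pi/9) + 2*exp(-2*I*pi/9) + exp(-2*I*pi/3) + 2*exp(-8*I*pi/9) + 2*exp(2*I*pi/9)|^2 + 1*|1 + 2*exp(-4*I*pi/9) + 2*exp(-2*I*pi/9) + 2*exp(-8*I*pi/9) + 2*exp(8*I*pi/9) + exp(2*I*pi/3)|^2]
  = (1/9)[(100) + (18 + 8*exp(-4*I*pi/9) + 9*exp(-2*I*pi/3) + 12*exp(-2*I*pi/9) + 12*exp(-8*I*pi/9) + 12*exp(8*I*pi/9) + 12*exp(2*I*pi/9) + 9*exp(2*I*pi/3) + 8*exp(4*I*pi/9)) + (18 + 12*exp(-4*I*pi/9) + 9*exp(-2*I*pi/3) + 12*exp(-2*I*pi/9) + 8*exp(-8*I*pi/9) + 8*exp(8*I*pi/9) + 12*exp(2*I*pi/9) + 9*exp(2*I*pi/3) + 12*exp(4*I*pi/9)) + (4) + (18 + 12*exp(-4*I*pi/9) + 9*exp(-2*I*pi/3) + 8*exp(-2*I*pi/9) + 12*exp(-8*I*pi/9) + 12*exp(8*I*pi/9) + 8*exp(2*I*pi/9) + 9*exp(2*I*pi/3) + 12*exp(4*I*pi/9)) + (18 + 12*exp(-4*I*pi/9) + 9*exp(-2*I*pi/3) + 8*exp(-2*I*pi/9) + 12*exp(-8*I*pi/9) + 12*exp(8*I*pi/9) + 8*exp(2*I*pi/9) + 9*exp(2*I*pi/3) + 12*exp(4*I*pi/9)) + (4) + (18 + 12*exp(-4*I*pi/9) + 9*exp(-2*I*pi/3) + 12*exp(-2*I*pi/9) + 8*exp(-8*I*pi/9) + 8*exp(8*I*pi/9) + 12*exp(2*I*pi/9) + 9*exp(2*I*pi/3) + 12*exp(4*I*pi/9)) + (18 + 8*exp(-4*I*pi/9) + 9*exp(-2*I*pi/3) + 12*exp(-2*I*pi/9) + 12*exp(-8*I*pi/9) + 12*exp(8*I*pi/9) + 12*exp(2*I*pi/9) + 9*exp(2*I*pi/3) + 8*exp(4*I*pi/9))] = 162/9 = 18.
(Exp terms are combined using exp(i*s)*conj(exp(i*t)) = exp(i*(s-t)), and sums of them are collapsed using the identity that for every m > 1 the m distinct m-th roots of unity sum to 0, e.g. 1 + exp(2*I*pi/3) + exp(-2*I*pi/3) = 0.)
A character is irreducible iff <chi, chi> = 1, so this representation is reducible.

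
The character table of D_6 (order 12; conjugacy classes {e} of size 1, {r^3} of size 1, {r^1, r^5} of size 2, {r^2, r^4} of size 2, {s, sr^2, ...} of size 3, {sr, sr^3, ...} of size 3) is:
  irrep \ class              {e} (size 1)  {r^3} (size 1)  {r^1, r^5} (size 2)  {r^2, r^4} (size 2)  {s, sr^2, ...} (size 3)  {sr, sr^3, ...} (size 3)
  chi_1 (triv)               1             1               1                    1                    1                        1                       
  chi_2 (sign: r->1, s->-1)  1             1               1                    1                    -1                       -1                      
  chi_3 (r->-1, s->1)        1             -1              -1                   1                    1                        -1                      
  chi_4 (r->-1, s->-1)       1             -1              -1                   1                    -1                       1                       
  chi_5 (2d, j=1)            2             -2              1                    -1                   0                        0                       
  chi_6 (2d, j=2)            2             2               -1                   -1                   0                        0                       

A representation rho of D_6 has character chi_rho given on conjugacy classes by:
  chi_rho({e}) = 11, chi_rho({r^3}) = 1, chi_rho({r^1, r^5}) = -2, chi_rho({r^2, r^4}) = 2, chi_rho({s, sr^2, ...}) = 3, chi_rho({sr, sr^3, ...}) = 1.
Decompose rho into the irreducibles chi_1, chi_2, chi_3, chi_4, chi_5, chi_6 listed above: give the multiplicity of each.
Multiplicities: chi_1: 2, chi_2: 0, chi_3: 2, chi_4: 1, chi_5: 1, chi_6: 2.

Justification: Use <chi_rho, chi> = (1/|G|) sum_C |C| * chi_rho(C) * conj(chi(C)) with |G| = 12 for each irreducible chi in the table:
  <chi_rho, chi_1> = (1/12)[1*(11)*conj(1) + 1*(1)*conj(1) + 2*(-2)*conj(1) + 2*(2)*conj(1) + 3*(3)*conj(1) + 3*(1)*conj(1)]
      = (1/12)[(11) + (1) + (-4) + (4) + (9) + (3)] = 24/12 = 2
  <chi_rho, chi_2> = (1/12)[1*(11)*conj(1) + 1*(1)*conj(1) + 2*(-2)*conj(1) + 2*(2)*conj(1) + 3*(3)*conj(-1) + 3*(1)*conj(-1)]
      = (1/12)[(11) + (1) + (-4) + (4) + (-9) + (-3)] = 0/12 = 0
  <chi_rho, chi_3> = (1/12)[1*(11)*conj(1) + 1*(1)*conj(-1) + 2*(-2)*conj(-1) + 2*(2)*conj(1) + 3*(3)*conj(1) + 3*(1)*conj(-1)]
      = (1/12)[(11) + (-1) + (4) + (4) + (9) + (-3)] = 24/12 = 2
  <chi_rho, chi_4> = (1/12)[1*(11)*conj(1) + 1*(1)*conj(-1) + 2*(-2)*conj(-1) + 2*(2)*conj(1) + 3*(3)*conj(-1) + 3*(1)*conj(1)]
      = (1/12)[(11) + (-1) + (4) + (4) + (-9) + (3)] = 12/12 = 1
  <chi_rho, chi_5> = (1/12)[1*(11)*conj(2) + 1*(1)*conj(-2) + 2*(-2)*conj(1) + 2*(2)*conj(-1) + 3*(3)*conj(0) + 3*(1)*conj(0)]
      = (1/12)[(22) + (-2) + (-4) + (-4) + (0) + (0)] = 12/12 = 1
  <chi_rho, chi_6> = (1/12)[1*(11)*conj(2) + 1*(1)*conj(2) + 2*(-2)*conj(-1) + 2*(2)*conj(-1) + 3*(3)*conj(0) + 3*(1)*conj(0)]
      = (1/12)[(22) + (2) + (4) + (-4) + (0) + (0)] = 24/12 = 2
Dimension check: dim(rho) = sum (mult * dim) = 2*1 + 0*1 + 2*1 + 1*1 + 1*2 + 2*2 = 11 = chi_rho(e) = 11.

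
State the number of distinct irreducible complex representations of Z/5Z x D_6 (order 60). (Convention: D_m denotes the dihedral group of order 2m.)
30

Explanation: The number of irreducible complex representations of a finite group equals its number of conjugacy classes. For a direct product, #classes(G x H) = #classes(G) * #classes(H). Z/5Z has 5 classes (abelian), D_6 has 6 classes, so 5 * 6 = 30, so Z/5Z x D_6 (order 60) has exactly 30 irreducible complex representations.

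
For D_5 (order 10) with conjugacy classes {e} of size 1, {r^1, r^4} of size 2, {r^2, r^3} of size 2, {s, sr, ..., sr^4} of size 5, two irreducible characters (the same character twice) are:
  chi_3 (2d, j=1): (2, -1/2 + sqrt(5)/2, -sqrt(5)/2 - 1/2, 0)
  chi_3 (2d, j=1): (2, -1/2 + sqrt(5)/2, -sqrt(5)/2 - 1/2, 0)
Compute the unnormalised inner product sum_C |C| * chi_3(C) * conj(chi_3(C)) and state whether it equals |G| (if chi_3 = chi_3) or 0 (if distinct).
Sum = 10 = |G| = 10; so <chi_3, chi_3> = 1 (norm-1 confirms irreducibility).

Details: Compute term by term over conjugacy classes (|C| * chi_3(C) * conj(chi_3(C))):
  1*(2)*conj(2) + 2*(-1/2 + sqrt(5)/2)*conj(-1/2 + sqrt(5)/2) + 2*(-sqrt(5)/2 - 1/2)*conj(-sqrt(5)/2 - 1/2) + 5*(0)*conj(0)
  = (4) + (3 - sqrt(5)) + (sqrt(5) + 3) + (0)
  = 10.
Dividing by |G| = 10 gives 10/10 = 1, matching the row-orthogonality relation <chi_3, chi_3> = [chi_3 = chi_3].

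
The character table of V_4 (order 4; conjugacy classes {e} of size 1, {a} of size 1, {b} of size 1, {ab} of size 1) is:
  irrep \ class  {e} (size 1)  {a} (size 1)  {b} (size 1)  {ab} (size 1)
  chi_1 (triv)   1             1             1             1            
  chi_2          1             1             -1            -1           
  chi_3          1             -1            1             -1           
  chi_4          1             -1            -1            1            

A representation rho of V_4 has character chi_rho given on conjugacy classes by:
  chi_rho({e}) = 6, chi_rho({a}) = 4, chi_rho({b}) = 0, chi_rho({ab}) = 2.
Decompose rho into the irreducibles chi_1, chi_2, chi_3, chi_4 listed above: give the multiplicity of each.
Multiplicities: chi_1: 3, chi_2: 2, chi_3: 0, chi_4: 1.

Working: Use <chi_rho, chi> = (1/|G|) sum_C |C| * chi_rho(C) * conj(chi(C)) with |G| = 4 for each irreducible chi in the table:
  <chi_rho, chi_1> = (1/4)[1*(6)*conj(1) + 1*(4)*conj(1) + 1*(0)*conj(1) + 1*(2)*conj(1)]
      = (1/4)[(6) + (4) + (0) + (2)] = 12/4 = 3
  <chi_rho, chi_2> = (1/4)[1*(6)*conj(1) + 1*(4)*conj(1) + 1*(0)*conj(-1) + 1*(2)*conj(-1)]
      = (1/4)[(6) + (4) + (0) + (-2)] = 8/4 = 2
  <chi_rho, chi_3> = (1/4)[1*(6)*conj(1) + 1*(4)*conj(-1) + 1*(0)*conj(1) + 1*(2)*conj(-1)]
      = (1/4)[(6) + (-4) + (0) + (-2)] = 0/4 = 0
  <chi_rho, chi_4> = (1/4)[1*(6)*conj(1) + 1*(4)*conj(-1) + 1*(0)*conj(-1) + 1*(2)*conj(1)]
      = (1/4)[(6) + (-4) + (0) + (2)] = 4/4 = 1
Dimension check: dim(rho) = sum (mult * dim) = 3*1 + 2*1 + 0*1 + 1*1 = 6 = chi_rho(e) = 6.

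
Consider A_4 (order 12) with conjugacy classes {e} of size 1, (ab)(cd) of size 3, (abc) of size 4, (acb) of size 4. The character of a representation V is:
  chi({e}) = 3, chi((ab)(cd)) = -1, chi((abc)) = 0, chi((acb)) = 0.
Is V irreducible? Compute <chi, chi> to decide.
Irreducible: <chi, chi> = 1.

Working: <chi, chi> = (1/|G|) sum_C |C| * |chi(C)|^2 = (1/12)[1*|3|^2 + 3*|-1|^2 + 4*|0|^2 + 4*|0|^2]
  = (1/12)[(9) + (3) + (0) + (0)] = 12/12 = 1.
(Exp terms are combined using exp(i*s)*conj(exp(i*t)) = exp(i*(s-t)), and sums of them are collapsed using the identity that for every m > 1 the m distinct m-th roots of unity sum to 0, e.g. 1 + exp(2*I*pi/3) + exp(-2*I*pi/3) = 0.)
A character is irreducible iff <chi, chi> = 1, so this representation is irreducible.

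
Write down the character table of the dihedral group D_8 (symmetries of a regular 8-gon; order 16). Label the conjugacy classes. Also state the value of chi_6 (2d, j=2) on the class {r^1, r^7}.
Conjugacy classes: {e} of size 1, {r^4} of size 1, {r^1, r^7} of size 2, {r^2, r^6} of size 2, {r^3, r^5} of size 2, {s, sr^2, ...} of size 4, {sr, sr^3, ...} of size 4.
Character table:
  irrep \ class              {e} (size 1)  {r^4} (size 1)  {r^1, r^7} (size 2)  {r^2, r^6} (size 2)  {r^3, r^5} (size 2)  {s, sr^2, ...} (size 4)  {sr, sr^3, ...} (size 4)
  chi_1 (triv)               1             1               1                    1                    1                    1                        1                       
  chi_2 (sign: r->1, s->-1)  1             1               1                    1                    1                    -1                       -1                      
  chi_3 (r->-1, s->1)        1             1               -1                   1                    -1                   1                        -1                      
  chi_4 (r->-1, s->-1)       1             1               -1                   1                    -1                   -1                       1                       
  chi_5 (2d, j=1)            2             -2              sqrt(2)              0                    -sqrt(2)             0                        0                       
  chi_6 (2d, j=2)            2             2               0                    -2                   0                    0                        0                       
  chi_7 (2d, j=3)            2             -2              -sqrt(2)             0                    sqrt(2)              0                        0                       

Spot check: chi_6 (2d, j=2) on {r^1, r^7} = 0.

Proof sketch: D_8 has order 2*8 = 16 with 7 conjugacy classes, hence 7 irreducibles. Sum of squared dims 1 + 1 + 1 + 1 + 4 + 4 + 4 = 16 = |G|. Linear characters come from the abelianisation; the 2-dimensional irreps have character r^k -> 2*cos(2*pi*j*k/8), reflections -> 0.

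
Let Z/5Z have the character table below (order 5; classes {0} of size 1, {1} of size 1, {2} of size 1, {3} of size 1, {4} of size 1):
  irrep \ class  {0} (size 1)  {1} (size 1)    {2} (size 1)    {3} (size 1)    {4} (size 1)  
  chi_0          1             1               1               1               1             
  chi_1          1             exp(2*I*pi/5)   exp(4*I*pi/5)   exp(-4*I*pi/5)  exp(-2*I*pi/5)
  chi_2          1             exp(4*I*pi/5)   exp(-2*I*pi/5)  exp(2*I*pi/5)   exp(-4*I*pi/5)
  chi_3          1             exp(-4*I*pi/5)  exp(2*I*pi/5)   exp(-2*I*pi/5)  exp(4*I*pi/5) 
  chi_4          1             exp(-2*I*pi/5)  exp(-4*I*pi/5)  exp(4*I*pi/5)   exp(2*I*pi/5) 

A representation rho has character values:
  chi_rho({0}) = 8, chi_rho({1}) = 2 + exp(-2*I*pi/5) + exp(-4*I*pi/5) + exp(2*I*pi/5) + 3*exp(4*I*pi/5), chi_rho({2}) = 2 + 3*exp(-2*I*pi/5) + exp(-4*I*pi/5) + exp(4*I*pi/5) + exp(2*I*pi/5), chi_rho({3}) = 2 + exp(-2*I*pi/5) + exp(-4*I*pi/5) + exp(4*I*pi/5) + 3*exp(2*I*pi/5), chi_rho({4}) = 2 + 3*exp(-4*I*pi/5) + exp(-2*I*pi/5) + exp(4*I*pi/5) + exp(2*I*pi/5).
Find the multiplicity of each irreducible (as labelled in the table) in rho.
Multiplicities: chi_0: 2, chi_1: 1, chi_2: 3, chi_3: 1, chi_4: 1.

Use <chi_rho, chi> = (1/|G|) sum_C |C| * chi_rho(C) * conj(chi(C)) with |G| = 5 for each irreducible chi in the table:
  <chi_rho, chi_0> = (1/5)[1*(8)*conj(1) + 1*(2 + exp(-2*I*pi/5) + exp(-4*I*pi/5) + exp(2*I*pi/5) + 3*exp(4*I*pi/5))*conj(1) + 1*(2 + 3*exp(-2*I*pi/5) + exp(-4*I*pi/5) + exp(4*I*pi/5) + exp(2*I*pi/5))*conj(1) + 1*(2 + exp(-2*I*pi/5) + exp(-4*I*pi/5) + exp(4*I*pi/5) + 3*exp(2*I*pi/5))*conj(1) + 1*(2 + 3*exp(-4*I*pi/5) + exp(-2*I*pi/5) + exp(4*I*pi/5) + exp(2*I*pi/5))*conj(1)]
      = (1/5)[(8) + (2 + exp(-2*I*pi/5) + exp(-4*I*pi/5) + exp(2*I*pi/5) + 3*exp(4*I*pi/5)) + (2 + 3*exp(-2*I*pi/5) + exp(-4*I*pi/5) + exp(4*I*pi/5) + exp(2*I*pi/5)) + (2 + exp(-2*I*pi/5) + exp(-4*I*pi/5) + exp(4*I*pi/5) + 3*exp(2*I*pi/5)) + (2 + 3*exp(-4*I*pi/5) + exp(-2*I*pi/5) + exp(4*I*pi/5) + exp(2*I*pi/5))] = 10/5 = 2
  <chi_rho, chi_1> = (1/5)[1*(8)*conj(1) + 1*(2 + exp(-2*I*pi/5) + exp(-4*I*pi/5) + exp(2*I*pi/5) + 3*exp(4*I*pi/5))*conj(exp(2*I*pi/5)) + 1*(2 + 3*exp(-2*I*pi/5) + exp(-4*I*pi/5) + exp(4*I*pi/5) + exp(2*I*pi/5))*conj(exp(4*I*pi/5)) + 1*(2 + exp(-2*I*pi/5) + exp(-4*I*pi/5) + exp(4*I*pi/5) + 3*exp(2*I*pi/5))*conj(exp(-4*I*pi/5)) + 1*(2 + 3*exp(-4*I*pi/5) + exp(-2*I*pi/5) + exp(4*I*pi/5) + exp(2*I*pi/5))*conj(exp(-2*I*pi/5))]
      = (1/5)[(8) + (1 + 2*exp(-2*I*pi/5) + exp(-4*I*pi/5) + exp(4*I*pi/5) + 3*exp(2*I*pi/5)) + (1 + 2*exp(-4*I*pi/5) + exp(-2*I*pi/5) + exp(2*I*pi/5) + 3*exp(4*I*pi/5)) + (1 + 3*exp(-4*I*pi/5) + exp(-2*I*pi/5) + exp(2*I*pi/5) + 2*exp(4*I*pi/5)) + (1 + 3*exp(-2*I*pi/5) + exp(-4*I*pi/5) + exp(4*I*pi/5) + 2*exp(2*I*pi/5))] = 5/5 = 1
  <chi_rho, chi_2> = (1/5)[1*(8)*conj(1) + 1*(2 + exp(-2*I*pi/5) + exp(-4*I*pi/5) + exp(2*I*pi/5) + 3*exp(4*I*pi/5))*conj(exp(4*I*pi/5)) + 1*(2 + 3*exp(-2*I*pi/5) + exp(-4*I*pi/5) + exp(4*I*pi/5) + exp(2*I*pi/5))*conj(exp(-2*I*pi/5)) + 1*(2 + exp(-2*I*pi/5) + exp(-4*I*pi/5) + exp(4*I*pi/5) + 3*exp(2*I*pi/5))*conj(exp(2*I*pi/5)) + 1*(2 + 3*exp(-4*I*pi/5) + exp(-2*I*pi/5) + exp(4*I*pi/5) + exp(2*I*pi/5))*conj(exp(-4*I*pi/5))]
      = (1/5)[(8) + (3 + 2*exp(-4*I*pi/5) + exp(-2*I*pi/5) + exp(4*I*pi/5) + exp(2*I*pi/5)) + (3 + exp(-2*I*pi/5) + exp(-4*I*pi/5) + exp(4*I*pi/5) + 2*exp(2*I*pi/5)) + (3 + 2*exp(-2*I*pi/5) + exp(-4*I*pi/5) + exp(4*I*pi/5) + exp(2*I*pi/5)) + (3 + exp(-2*I*pi/5) + exp(-4*I*pi/5) + exp(2*I*pi/5) + 2*exp(4*I*pi/5))] = 15/5 = 3
  <chi_rho, chi_3> = (1/5)[1*(8)*conj(1) + 1*(2 + exp(-2*I*pi/5) + exp(-4*I*pi/5) + exp(2*I*pi/5) + 3*exp(4*I*pi/5))*conj(exp(-4*I*pi/5)) + 1*(2 + 3*exp(-2*I*pi/5) + exp(-4*I*pi/5) + exp(4*I*pi/5) + exp(2*I*pi/5))*conj(exp(2*I*pi/5)) + 1*(2 + exp(-2*I*pi/5) + exp(-4*I*pi/5) + exp(4*I*pi/5) + 3*exp(2*I*pi/5))*conj(exp(-2*I*pi/5)) + 1*(2 + 3*exp(-4*I*pi/5) + exp(-2*I*pi/5) + exp(4*I*pi/5) + exp(2*I*pi/5))*conj(exp(4*I*pi/5))]
      = (1/5)[(8) + (1 + 3*exp(-2*I*pi/5) + exp(-4*I*pi/5) + exp(2*I*pi/5) + 2*exp(4*I*pi/5)) + (1 + 2*exp(-2*I*pi/5) + 3*exp(-4*I*pi/5) + exp(4*I*pi/5) + exp(2*I*pi/5)) + (1 + exp(-2*I*pi/5) + exp(-4*I*pi/5) + 3*exp(4*I*pi/5) + 2*exp(2*I*pi/5)) + (1 + 2*exp(-4*I*pi/5) + exp(-2*I*pi/5) + exp(4*I*pi/5) + 3*exp(2*I*pi/5))] = 5/5 = 1
  <chi_rho, chi_4> = (1/5)[1*(8)*conj(1) + 1*(2 + exp(-2*I*pi/5) + exp(-4*I*pi/5) + exp(2*I*pi/5) + 3*exp(4*I*pi/5))*conj(exp(-2*I*pi/5)) + 1*(2 + 3*exp(-2*I*pi/5) + exp(-4*I*pi/5) + exp(4*I*pi/5) + exp(2*I*pi/5))*conj(exp(-4*I*pi/5)) + 1*(2 + exp(-2*I*pi/5) + exp(-4*I*pi/5) + exp(4*I*pi/5) + 3*exp(2*I*pi/5))*conj(exp(4*I*pi/5)) + 1*(2 + 3*exp(-4*I*pi/5) + exp(-2*I*pi/5) + exp(4*I*pi/5) + exp(2*I*pi/5))*conj(exp(2*I*pi/5))]
      = (1/5)[(8) + (1 + 3*exp(-4*I*pi/5) + exp(-2*I*pi/5) + exp(4*I*pi/5) + 2*exp(2*I*pi/5)) + (1 + exp(-2*I*pi/5) + exp(-4*I*pi/5) + 2*exp(4*I*pi/5) + 3*exp(2*I*pi/5)) + (1 + 3*exp(-2*I*pi/5) + 2*exp(-4*I*pi/5) + exp(4*I*pi/5) + exp(2*I*pi/5)) + (1 + 2*exp(-2*I*pi/5) + exp(-4*I*pi/5) + exp(2*I*pi/5) + 3*exp(4*I*pi/5))] = 5/5 = 1
(Exp terms are combined using exp(i*s)*conj(exp(i*t)) = exp(i*(s-t)), and sums of them are collapsed using the identity that for every m > 1 the m distinct m-th roots of unity sum to 0, e.g. 1 + exp(2*I*pi/3) + exp(-2*I*pi/3) = 0.)
Dimension check: dim(rho) = sum (mult * dim) = 2*1 + 1*1 + 3*1 + 1*1 + 1*1 = 8 = chi_rho(e) = 8.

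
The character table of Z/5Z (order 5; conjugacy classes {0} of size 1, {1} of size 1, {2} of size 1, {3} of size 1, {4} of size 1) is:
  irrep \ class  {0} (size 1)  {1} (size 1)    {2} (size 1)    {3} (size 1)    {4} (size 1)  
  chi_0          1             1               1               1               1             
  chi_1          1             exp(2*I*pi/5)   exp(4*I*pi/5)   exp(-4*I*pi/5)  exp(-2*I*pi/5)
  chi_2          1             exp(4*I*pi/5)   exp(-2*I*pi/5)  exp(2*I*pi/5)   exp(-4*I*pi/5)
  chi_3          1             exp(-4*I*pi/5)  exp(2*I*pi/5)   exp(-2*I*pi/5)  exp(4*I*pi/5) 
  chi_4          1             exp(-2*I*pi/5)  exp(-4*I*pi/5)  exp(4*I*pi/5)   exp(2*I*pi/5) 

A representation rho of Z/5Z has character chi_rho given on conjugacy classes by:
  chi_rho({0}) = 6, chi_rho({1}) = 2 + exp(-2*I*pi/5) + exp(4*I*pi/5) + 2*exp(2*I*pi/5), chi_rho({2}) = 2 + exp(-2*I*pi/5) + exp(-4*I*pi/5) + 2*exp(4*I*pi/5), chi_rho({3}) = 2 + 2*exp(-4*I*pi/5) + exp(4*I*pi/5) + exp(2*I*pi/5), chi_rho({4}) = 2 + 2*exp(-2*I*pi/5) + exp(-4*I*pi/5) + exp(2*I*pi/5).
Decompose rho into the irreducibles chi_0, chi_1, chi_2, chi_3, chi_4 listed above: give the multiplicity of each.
Multiplicities: chi_0: 2, chi_1: 2, chi_2: 1, chi_3: 0, chi_4: 1.

Working: Use <chi_rho, chi> = (1/|G|) sum_C |C| * chi_rho(C) * conj(chi(C)) with |G| = 5 for each irreducible chi in the table:
  <chi_rho, chi_0> = (1/5)[1*(6)*conj(1) + 1*(2 + exp(-2*I*pi/5) + exp(4*I*pi/5) + 2*exp(2*I*pi/5))*conj(1) + 1*(2 + exp(-2*I*pi/5) + exp(-4*I*pi/5) + 2*exp(4*I*pi/5))*conj(1) + 1*(2 + 2*exp(-4*I*pi/5) + exp(4*I*pi/5) + exp(2*I*pi/5))*conj(1) + 1*(2 + 2*exp(-2*I*pi/5) + exp(-4*I*pi/5) + exp(2*I*pi/5))*conj(1)]
      = (1/5)[(6) + (2 + exp(-2*I*pi/5) + exp(4*I*pi/5) + 2*exp(2*I*pi/5)) + (2 + exp(-2*I*pi/5) + exp(-4*I*pi/5) + 2*exp(4*I*pi/5)) + (2 + 2*exp(-4*I*pi/5) + exp(4*I*pi/5) + exp(2*I*pi/5)) + (2 + 2*exp(-2*I*pi/5) + exp(-4*I*pi/5) + exp(2*I*pi/5))] = 10/5 = 2
  <chi_rho, chi_1> = (1/5)[1*(6)*conj(1) + 1*(2 + exp(-2*I*pi/5) + exp(4*I*pi/5) + 2*exp(2*I*pi/5))*conj(exp(2*I*pi/5)) + 1*(2 + exp(-2*I*pi/5) + exp(-4*I*pi/5) + 2*exp(4*I*pi/5))*conj(exp(4*I*pi/5)) + 1*(2 + 2*exp(-4*I*pi/5) + exp(4*I*pi/5) + exp(2*I*pi/5))*conj(exp(-4*I*pi/5)) + 1*(2 + 2*exp(-2*I*pi/5) + exp(-4*I*pi/5) + exp(2*I*pi/5))*conj(exp(-2*I*pi/5))]
      = (1/5)[(6) + (2 + 2*exp(-2*I*pi/5) + exp(-4*I*pi/5) + exp(2*I*pi/5)) + (2 + 2*exp(-4*I*pi/5) + exp(4*I*pi/5) + exp(2*I*pi/5)) + (2 + exp(-2*I*pi/5) + exp(-4*I*pi/5) + 2*exp(4*I*pi/5)) + (2 + exp(-2*I*pi/5) + exp(4*I*pi/5) + 2*exp(2*I*pi/5))] = 10/5 = 2
  <chi_rho, chi_2> = (1/5)[1*(6)*conj(1) + 1*(2 + exp(-2*I*pi/5) + exp(4*I*pi/5) + 2*exp(2*I*pi/5))*conj(exp(4*I*pi/5)) + 1*(2 + exp(-2*I*pi/5) + exp(-4*I*pi/5) + 2*exp(4*I*pi/5))*conj(exp(-2*I*pi/5)) + 1*(2 + 2*exp(-4*I*pi/5) + exp(4*I*pi/5) + exp(2*I*pi/5))*conj(exp(2*I*pi/5)) + 1*(2 + 2*exp(-2*I*pi/5) + exp(-4*I*pi/5) + exp(2*I*pi/5))*conj(exp(-4*I*pi/5))]
      = (1/5)[(6) + (1 + 2*exp(-2*I*pi/5) + 2*exp(-4*I*pi/5) + exp(4*I*pi/5)) + (1 + 2*exp(-4*I*pi/5) + exp(-2*I*pi/5) + 2*exp(2*I*pi/5)) + (1 + 2*exp(-2*I*pi/5) + exp(2*I*pi/5) + 2*exp(4*I*pi/5)) + (1 + exp(-4*I*pi/5) + 2*exp(4*I*pi/5) + 2*exp(2*I*pi/5))] = 5/5 = 1
  <chi_rho, chi_3> = (1/5)[1*(6)*conj(1) + 1*(2 + exp(-2*I*pi/5) + exp(4*I*pi/5) + 2*exp(2*I*pi/5))*conj(exp(-4*I*pi/5)) + 1*(2 + exp(-2*I*pi/5) + exp(-4*I*pi/5) + 2*exp(4*I*pi/5))*conj(exp(2*I*pi/5)) + 1*(2 + 2*exp(-4*I*pi/5) + exp(4*I*pi/5) + exp(2*I*pi/5))*conj(exp(-2*I*pi/5)) + 1*(2 + 2*exp(-2*I*pi/5) + exp(-4*I*pi/5) + exp(2*I*pi/5))*conj(exp(4*I*pi/5))]
      = (1/5)[(6) + (2*exp(-4*I*pi/5) + exp(-2*I*pi/5) + exp(2*I*pi/5) + 2*exp(4*I*pi/5)) + (2*exp(-2*I*pi/5) + exp(-4*I*pi/5) + exp(4*I*pi/5) + 2*exp(2*I*pi/5)) + (2*exp(-2*I*pi/5) + exp(-4*I*pi/5) + exp(4*I*pi/5) + 2*exp(2*I*pi/5)) + (2*exp(-4*I*pi/5) + exp(-2*I*pi/5) + exp(2*I*pi/5) + 2*exp(4*I*pi/5))] = 0/5 = 0
  <chi_rho, chi_4> = (1/5)[1*(6)*conj(1) + 1*(2 + exp(-2*I*pi/5) + exp(4*I*pi/5) + 2*exp(2*I*pi/5))*conj(exp(-2*I*pi/5)) + 1*(2 + exp(-2*I*pi/5) + exp(-4*I*pi/5) + 2*exp(4*I*pi/5))*conj(exp(-4*I*pi/5)) + 1*(2 + 2*exp(-4*I*pi/5) + exp(4*I*pi/5) + exp(2*I*pi/5))*conj(exp(4*I*pi/5)) + 1*(2 + 2*exp(-2*I*pi/5) + exp(-4*I*pi/5) + exp(2*I*pi/5))*conj(exp(2*I*pi/5))]
      = (1/5)[(6) + (1 + exp(-4*I*pi/5) + 2*exp(4*I*pi/5) + 2*exp(2*I*pi/5)) + (1 + 2*exp(-2*I*pi/5) + exp(2*I*pi/5) + 2*exp(4*I*pi/5)) + (1 + 2*exp(-4*I*pi/5) + exp(-2*I*pi/5) + 2*exp(2*I*pi/5)) + (1 + 2*exp(-2*I*pi/5) + 2*exp(-4*I*pi/5) + exp(4*I*pi/5))] = 5/5 = 1
(Exp terms are combined using exp(i*s)*conj(exp(i*t)) = exp(i*(s-t)), and sums of them are collapsed using the identity that for every m > 1 the m distinct m-th roots of unity sum to 0, e.g. 1 + exp(2*I*pi/3) + exp(-2*I*pi/3) = 0.)
Dimension check: dim(rho) = sum (mult * dim) = 2*1 + 2*1 + 1*1 + 0*1 + 1*1 = 6 = chi_rho(e) = 6.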